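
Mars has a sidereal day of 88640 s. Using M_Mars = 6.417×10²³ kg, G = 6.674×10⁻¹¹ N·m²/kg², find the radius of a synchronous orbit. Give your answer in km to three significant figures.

μ = GM = 6.674×10⁻¹¹ × 6.417×10²³ = 4.283×10¹³ m³/s².
A synchronous orbit has period T, so by Kepler's third law a = (μT²/4π²)^(1/3).
μT²/4π² = 4.283×10¹³ × (8.864×10⁴)² / 39.48 = 8.524×10²¹ m³.
a = 2.043×10⁷ m = 20427 km.

r_sync ≈ 20400 km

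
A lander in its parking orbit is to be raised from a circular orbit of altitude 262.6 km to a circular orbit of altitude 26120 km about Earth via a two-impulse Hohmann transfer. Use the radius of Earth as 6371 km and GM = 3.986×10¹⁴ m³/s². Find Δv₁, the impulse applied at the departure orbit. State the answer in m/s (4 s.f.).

r₁ = 6371 + 262.6 = 6633.6 km = 6.6336×10⁶ m.
r₂ = 6371 + 26120 = 32491 km = 3.2491×10⁷ m.
Transfer ellipse a_t = (r₁ + r₂)/2 = 1.956×10⁷ m.
At r₁: circular v_c1 = √(μ/r₁) = 7752 m/s; transfer-perigee v_p = √[μ(2/r₁ − 1/a_t)] = 9990 m/s.
Δv₁ = v_p − v_c1 = 2238 m/s.

Δv ≈ 2238 m/s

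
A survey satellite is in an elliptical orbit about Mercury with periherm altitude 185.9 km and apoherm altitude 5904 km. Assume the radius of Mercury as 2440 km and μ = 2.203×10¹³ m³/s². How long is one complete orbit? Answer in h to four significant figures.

r_p = 2440 + 185.9 = 2625.9 km = 2.6259×10⁶ m.
r_a = 2440 + 5904 = 8344.0 km = 8.3440×10⁶ m.
Semi-major axis a = (r_p + r_a)/2 = (2625.9 + 8344.0)/2 = 5484.9 km = 5.485×10⁶ m.
By Kepler's third law T = 2π√(a³/μ) = 2π × 2.737×10³ = 1.720×10⁴ s.
= 4.777 h.

T ≈ 4.777 h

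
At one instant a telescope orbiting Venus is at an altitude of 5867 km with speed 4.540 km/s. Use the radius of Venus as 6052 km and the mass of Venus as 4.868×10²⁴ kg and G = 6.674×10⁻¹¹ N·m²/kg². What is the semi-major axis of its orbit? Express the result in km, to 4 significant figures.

μ = GM = 6.674×10⁻¹¹ × 4.868×10²⁴ = 3.249×10¹⁴ m³/s².
r = 6052 + 5867 = 11919 km = 1.192×10⁷ m.
Specific orbital energy ε = v²/2 − μ/r = (4540)²/2 − 3.249×10¹⁴/1.192×10⁷ = -1.695×10⁷ J/kg.
Since ε = −μ/(2a), a = −μ/(2ε) = 9.582×10⁶ m = 9582.4 km.

a ≈ 9582 km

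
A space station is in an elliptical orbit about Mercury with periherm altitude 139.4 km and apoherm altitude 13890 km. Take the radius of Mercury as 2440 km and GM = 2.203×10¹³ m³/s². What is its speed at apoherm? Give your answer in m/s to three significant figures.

r_p = 2440 + 139.4 = 2579.4 km = 2.5794×10⁶ m.
r_a = 2440 + 13890 = 16330 km = 1.6330×10⁷ m.
Semi-major axis a = (r_p + r_a)/2 = 9454.7 km = 9.455×10⁶ m.
Vis-viva: v² = μ(2/r − 1/a) = 2.203×10¹³ × (1.225×10⁻⁷ − 1.058×10⁻⁷) = 3.680×10⁵ m²/s².
v = 606.7 m/s.

v ≈ 607 m/s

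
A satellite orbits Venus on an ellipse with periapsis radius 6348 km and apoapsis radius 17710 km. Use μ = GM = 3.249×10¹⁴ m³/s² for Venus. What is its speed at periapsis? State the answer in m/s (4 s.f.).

v ≈ 8681 m/s

Semi-major axis a = (r_p + r_a)/2 = 12029 km = 1.203×10⁷ m.
Vis-viva: v² = μ(2/r − 1/a) = 3.249×10¹⁴ × (3.151×10⁻⁷ − 8.313×10⁻⁸) = 7.535×10⁷ m²/s².
v = 8681 m/s.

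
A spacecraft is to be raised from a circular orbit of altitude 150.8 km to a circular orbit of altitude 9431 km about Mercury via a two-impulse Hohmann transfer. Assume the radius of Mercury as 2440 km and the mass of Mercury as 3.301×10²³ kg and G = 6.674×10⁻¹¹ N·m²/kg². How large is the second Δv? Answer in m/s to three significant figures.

μ = GM = 6.674×10⁻¹¹ × 3.301×10²³ = 2.203×10¹³ m³/s².
r₁ = 2440 + 150.8 = 2590.8 km = 2.5908×10⁶ m.
r₂ = 2440 + 9431 = 11871 km = 1.1871×10⁷ m.
Transfer ellipse a_t = (r₁ + r₂)/2 = 7.231×10⁶ m.
At r₁: circular v_c1 = √(μ/r₁) = 2916 m/s; transfer-periherm v_p = √[μ(2/r₁ − 1/a_t)] = 3736 m/s.
At r₂: circular v_c2 = √(μ/r₂) = 1362 m/s; transfer-apoherm v_a = √[μ(2/r₂ − 1/a_t)] = 815.4 m/s.
Δv₂ = v_c2 − v_a = 546.9 m/s.

Δv ≈ 547 m/s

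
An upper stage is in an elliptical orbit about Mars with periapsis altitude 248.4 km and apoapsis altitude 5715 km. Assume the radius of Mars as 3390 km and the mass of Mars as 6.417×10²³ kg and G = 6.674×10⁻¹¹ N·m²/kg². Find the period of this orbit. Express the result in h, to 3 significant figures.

μ = GM = 6.674×10⁻¹¹ × 6.417×10²³ = 4.283×10¹³ m³/s².
r_p = 3390 + 248.4 = 3638.4 km = 3.6384×10⁶ m.
r_a = 3390 + 5715 = 9105.0 km = 9.1050×10⁶ m.
Semi-major axis a = (r_p + r_a)/2 = (3638.4 + 9105.0)/2 = 6371.7 km = 6.372×10⁶ m.
By Kepler's third law T = 2π√(a³/μ) = 2π × 2.458×10³ = 1.544×10⁴ s.
= 4.289 h.

T ≈ 4.29 h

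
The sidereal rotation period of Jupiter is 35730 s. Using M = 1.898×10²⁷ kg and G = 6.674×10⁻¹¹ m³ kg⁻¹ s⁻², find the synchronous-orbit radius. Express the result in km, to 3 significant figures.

r_sync ≈ 1.60×10⁵ km

μ = GM = 6.674×10⁻¹¹ × 1.898×10²⁷ = 1.267×10¹⁷ m³/s².
A synchronous orbit has period T, so by Kepler's third law a = (μT²/4π²)^(1/3).
μT²/4π² = 1.267×10¹⁷ × (3.573×10⁴)² / 39.48 = 4.096×10²⁴ m³.
a = 1.600×10⁸ m = 1.6000×10⁵ km.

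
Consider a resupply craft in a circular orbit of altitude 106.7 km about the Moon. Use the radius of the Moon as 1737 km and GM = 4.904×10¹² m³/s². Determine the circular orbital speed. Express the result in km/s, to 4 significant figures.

v ≈ 1.631 km/s

r = 1737 + 106.7 = 1843.7 km = 1.8437×10⁶ m.
For a circular orbit v = √(μ/r) = √(4.904×10¹² / 1.844×10⁶) = √(2.660×10⁶) = 1631 m/s.
That is 1.631 km/s.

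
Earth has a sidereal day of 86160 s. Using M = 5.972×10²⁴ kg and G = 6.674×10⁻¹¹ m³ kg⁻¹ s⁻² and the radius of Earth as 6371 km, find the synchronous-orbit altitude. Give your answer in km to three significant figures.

μ = GM = 6.674×10⁻¹¹ × 5.972×10²⁴ = 3.986×10¹⁴ m³/s².
A synchronous orbit has period T, so by Kepler's third law a = (μT²/4π²)^(1/3).
μT²/4π² = 3.986×10¹⁴ × (8.616×10⁴)² / 39.48 = 7.495×10²² m³.
a = 4.216×10⁷ m = 42162 km.
Altitude h = a − R = 42162 − 6371 = 35791 km.

h_sync ≈ 35800 km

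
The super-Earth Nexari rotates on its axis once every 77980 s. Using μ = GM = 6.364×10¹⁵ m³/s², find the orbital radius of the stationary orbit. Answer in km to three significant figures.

A synchronous orbit has period T, so by Kepler's third law a = (μT²/4π²)^(1/3).
μT²/4π² = 6.364×10¹⁵ × (7.798×10⁴)² / 39.48 = 9.803×10²³ m³.
a = 9.934×10⁷ m = 99337 km.

r_sync ≈ 99300 km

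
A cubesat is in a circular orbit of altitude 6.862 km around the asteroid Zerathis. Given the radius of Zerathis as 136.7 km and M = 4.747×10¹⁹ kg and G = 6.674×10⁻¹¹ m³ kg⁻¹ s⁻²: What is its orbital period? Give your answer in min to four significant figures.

μ = GM = 6.674×10⁻¹¹ × 4.747×10¹⁹ = 3.168×10⁹ m³/s².
r = 136.7 + 6.862 = 143.56 km = 1.4356×10⁵ m.
Kepler's third law: T = 2π√(r³/μ) = 2π√((1.436×10⁵)³ / 3.168×10⁹).
r³/μ = 9.339×10⁵ s², so T = 2π × 9.664×10² = 6.072×10³ s.
Converting: 6.072×10³ s ÷ 60.00 = 101.2 min.

T ≈ 101.2 min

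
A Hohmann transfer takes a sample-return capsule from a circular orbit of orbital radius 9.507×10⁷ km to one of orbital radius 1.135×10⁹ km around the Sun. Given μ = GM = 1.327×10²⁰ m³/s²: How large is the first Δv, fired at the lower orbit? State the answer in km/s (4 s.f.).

r₁ = 9.507×10⁷ km = 9.507×10¹⁰ m.
r₂ = 1.135×10⁹ km = 1.135×10¹² m.
Transfer ellipse a_t = (r₁ + r₂)/2 = 6.150×10¹¹ m.
At r₁: circular v_c1 = √(μ/r₁) = 37360 m/s; transfer-perihelion v_p = √[μ(2/r₁ − 1/a_t)] = 50750 m/s.
Δv₁ = v_p − v_c1 = 13390 m/s.
= 13.39 km/s.

Δv ≈ 13.39 km/s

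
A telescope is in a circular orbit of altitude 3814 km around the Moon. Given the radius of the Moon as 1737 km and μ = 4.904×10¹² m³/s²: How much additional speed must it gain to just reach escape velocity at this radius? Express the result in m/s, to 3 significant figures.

Δv ≈ 389 m/s

r = 1737 + 3814 = 5551.0 km = 5.5510×10⁶ m.
Circular speed v_c = √(μ/r) = 939.9 m/s.
Escape speed v_esc = √(2μ/r) = √2 × v_c = 1329 m/s.
Δv = v_esc − v_c = 389.3 m/s.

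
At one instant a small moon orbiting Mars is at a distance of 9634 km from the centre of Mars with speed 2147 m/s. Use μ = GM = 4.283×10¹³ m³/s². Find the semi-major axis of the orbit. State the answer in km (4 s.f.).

a ≈ 10000 km

r = 9.634×10⁶ m.
Specific orbital energy ε = v²/2 − μ/r = (2147)²/2 − 4.283×10¹³/9.634×10⁶ = -2.141×10⁶ J/kg.
Since ε = −μ/(2a), a = −μ/(2ε) = 1.000×10⁷ m = 10003 km.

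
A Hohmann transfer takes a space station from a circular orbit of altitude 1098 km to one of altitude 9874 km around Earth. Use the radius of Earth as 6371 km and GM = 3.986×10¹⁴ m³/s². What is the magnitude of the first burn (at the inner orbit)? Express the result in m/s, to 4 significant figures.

Δv ≈ 1246 m/s

r₁ = 6371 + 1098 = 7469.0 km = 7.4690×10⁶ m.
r₂ = 6371 + 9874 = 16245 km = 1.6245×10⁷ m.
Transfer ellipse a_t = (r₁ + r₂)/2 = 1.186×10⁷ m.
At r₁: circular v_c1 = √(μ/r₁) = 7305 m/s; transfer-perigee v_p = √[μ(2/r₁ − 1/a_t)] = 8551 m/s.
Δv₁ = v_p − v_c1 = 1246 m/s.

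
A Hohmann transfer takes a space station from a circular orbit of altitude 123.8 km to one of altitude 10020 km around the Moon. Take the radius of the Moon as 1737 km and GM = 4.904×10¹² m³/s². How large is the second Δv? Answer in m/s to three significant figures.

Δv ≈ 308 m/s

r₁ = 1737 + 123.8 = 1860.8 km = 1.8608×10⁶ m.
r₂ = 1737 + 10020 = 11757 km = 1.1757×10⁷ m.
Transfer ellipse a_t = (r₁ + r₂)/2 = 6.809×10⁶ m.
At r₁: circular v_c1 = √(μ/r₁) = 1623 m/s; transfer-perilune v_p = √[μ(2/r₁ − 1/a_t)] = 2133 m/s.
At r₂: circular v_c2 = √(μ/r₂) = 645.8 m/s; transfer-apolune v_a = √[μ(2/r₂ − 1/a_t)] = 337.6 m/s.
Δv₂ = v_c2 − v_a = 308.2 m/s.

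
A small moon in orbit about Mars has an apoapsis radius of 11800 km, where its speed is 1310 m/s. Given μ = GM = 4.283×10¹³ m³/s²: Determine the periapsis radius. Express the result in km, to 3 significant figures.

r_a = 1.180×10⁷ m.
Specific energy ε = v²/2 − μ/r = -2.772×10⁶ J/kg, so a = −μ/(2ε) = 7.727×10⁶ m.
The apsides satisfy r_p + r_a = 2a, so the periapsis radius is 2a − r_a = 3.653×10⁶ m = 3653.1 km.

periapsis radius ≈ 3650 km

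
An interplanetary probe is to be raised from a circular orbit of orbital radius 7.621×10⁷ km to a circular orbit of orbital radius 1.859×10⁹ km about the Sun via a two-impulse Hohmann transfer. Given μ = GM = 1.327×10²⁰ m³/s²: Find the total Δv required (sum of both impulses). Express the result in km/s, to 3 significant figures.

Δv_total ≈ 22.2 km/s

r₁ = 7.621×10⁷ km = 7.621×10¹⁰ m.
r₂ = 1.859×10⁹ km = 1.859×10¹² m.
Transfer ellipse a_t = (r₁ + r₂)/2 = 9.676×10¹¹ m.
At r₁: circular v_c1 = √(μ/r₁) = 41730 m/s; transfer-perihelion v_p = √[μ(2/r₁ − 1/a_t)] = 57840 m/s.
Δv₁ = v_p − v_c1 = 16110 m/s.
At r₂: circular v_c2 = √(μ/r₂) = 8449 m/s; transfer-aphelion v_a = √[μ(2/r₂ − 1/a_t)] = 2371 m/s.
Δv₂ = v_c2 − v_a = 6078 m/s.
Total Δv = Δv₁ + Δv₂ = 22190 m/s = 22.19 km/s.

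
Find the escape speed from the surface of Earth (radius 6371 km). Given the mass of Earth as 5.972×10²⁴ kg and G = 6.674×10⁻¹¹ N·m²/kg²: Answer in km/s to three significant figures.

μ = GM = 6.674×10⁻¹¹ × 5.972×10²⁴ = 3.986×10¹⁴ m³/s².
r = R = 6.371×10⁶ m.
Escape speed v_esc = √(2μ/r) = √(2 × 3.986×10¹⁴ / 6.371×10⁶) = √(1.251×10⁸) = 11190 m/s.
= 11.19 km/s.

v_esc ≈ 11.2 km/s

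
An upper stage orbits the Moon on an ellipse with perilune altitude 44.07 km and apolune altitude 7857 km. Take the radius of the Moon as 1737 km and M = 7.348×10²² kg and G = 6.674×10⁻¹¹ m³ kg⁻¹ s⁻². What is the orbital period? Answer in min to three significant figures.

μ = GM = 6.674×10⁻¹¹ × 7.348×10²² = 4.904×10¹² m³/s².
r_p = 1737 + 44.07 = 1781.1 km = 1.7811×10⁶ m.
r_a = 1737 + 7857 = 9594.0 km = 9.5940×10⁶ m.
Semi-major axis a = (r_p + r_a)/2 = (1781.1 + 9594.0)/2 = 5687.5 km = 5.688×10⁶ m.
By Kepler's third law T = 2π√(a³/μ) = 2π × 6.125×10³ = 3.848×10⁴ s.
= 641.4 min.

T ≈ 641 min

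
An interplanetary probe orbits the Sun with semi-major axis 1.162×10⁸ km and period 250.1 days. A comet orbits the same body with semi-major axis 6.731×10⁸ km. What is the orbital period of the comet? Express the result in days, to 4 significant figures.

T₂ ≈ 3487 days

Kepler's third law: T² ∝ a³, so T₂ = T₁ (a₂/a₁)^(3/2).
a₂/a₁ = 5.793, (a₂/a₁)^(3/2) = 13.94.
T₂ = 250.1 × 13.94 = 3487 days.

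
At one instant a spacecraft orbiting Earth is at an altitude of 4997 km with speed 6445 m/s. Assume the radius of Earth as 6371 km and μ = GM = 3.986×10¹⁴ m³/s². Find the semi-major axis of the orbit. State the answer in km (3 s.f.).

r = 6371 + 4997 = 11368 km = 1.137×10⁷ m.
Specific orbital energy ε = v²/2 − μ/r = (6445)²/2 − 3.986×10¹⁴/1.137×10⁷ = -1.429×10⁷ J/kg.
Since ε = −μ/(2a), a = −μ/(2ε) = 1.394×10⁷ m = 13943 km.

a ≈ 13900 km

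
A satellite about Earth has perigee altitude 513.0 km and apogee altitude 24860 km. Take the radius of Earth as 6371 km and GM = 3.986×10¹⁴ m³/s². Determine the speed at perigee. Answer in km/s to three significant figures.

r_p = 6371 + 513.0 = 6884.0 km = 6.8840×10⁶ m.
r_a = 6371 + 24860 = 31231 km = 3.1231×10⁷ m.
Semi-major axis a = (r_p + r_a)/2 = 19058 km = 1.906×10⁷ m.
Vis-viva: v² = μ(2/r − 1/a) = 3.986×10¹⁴ × (2.905×10⁻⁷ − 5.247×10⁻⁸) = 9.489×10⁷ m²/s².
v = 9741 m/s = 9.741 km/s.

v ≈ 9.74 km/s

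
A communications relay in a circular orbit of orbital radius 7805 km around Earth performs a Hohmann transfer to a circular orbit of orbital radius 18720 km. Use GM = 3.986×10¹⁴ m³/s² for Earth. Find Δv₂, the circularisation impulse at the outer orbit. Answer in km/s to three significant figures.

r₁ = 7805 km = 7.805×10⁶ m.
r₂ = 18720 km = 1.872×10⁷ m.
Transfer ellipse a_t = (r₁ + r₂)/2 = 1.326×10⁷ m.
At r₁: circular v_c1 = √(μ/r₁) = 7146 m/s; transfer-perigee v_p = √[μ(2/r₁ − 1/a_t)] = 8490 m/s.
At r₂: circular v_c2 = √(μ/r₂) = 4614 m/s; transfer-apogee v_a = √[μ(2/r₂ − 1/a_t)] = 3540 m/s.
Δv₂ = v_c2 − v_a = 1075 m/s.
= 1.075 km/s.

Δv ≈ 1.07 km/s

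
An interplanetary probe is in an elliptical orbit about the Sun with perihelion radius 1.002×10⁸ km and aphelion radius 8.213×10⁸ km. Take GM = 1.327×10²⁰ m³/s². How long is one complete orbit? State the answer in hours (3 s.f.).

T ≈ 47400 hours

Semi-major axis a = (r_p + r_a)/2 = (1.0020×10⁸ + 8.2130×10⁸)/2 = 4.6075×10⁸ km = 4.608×10¹¹ m.
By Kepler's third law T = 2π√(a³/μ) = 2π × 2.715×10⁷ = 1.706×10⁸ s.
= 47380 hours.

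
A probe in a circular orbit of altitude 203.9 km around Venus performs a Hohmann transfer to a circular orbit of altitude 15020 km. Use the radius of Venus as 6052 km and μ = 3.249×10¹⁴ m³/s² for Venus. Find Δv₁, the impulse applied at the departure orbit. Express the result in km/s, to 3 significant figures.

r₁ = 6052 + 203.9 = 6255.9 km = 6.2559×10⁶ m.
r₂ = 6052 + 15020 = 21072 km = 2.1072×10⁷ m.
Transfer ellipse a_t = (r₁ + r₂)/2 = 1.366×10⁷ m.
At r₁: circular v_c1 = √(μ/r₁) = 7207 m/s; transfer-periapsis v_p = √[μ(2/r₁ − 1/a_t)] = 8949 m/s.
Δv₁ = v_p − v_c1 = 1743 m/s.
= 1.743 km/s.

Δv ≈ 1.74 km/s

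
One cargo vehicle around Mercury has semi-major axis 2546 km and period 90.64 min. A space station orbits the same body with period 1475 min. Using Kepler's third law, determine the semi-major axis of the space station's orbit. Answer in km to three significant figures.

a₂ ≈ 16300 km

Kepler's third law: a³ ∝ T², so a₂ = a₁ (T₂/T₁)^(2/3).
T₂/T₁ = 16.27, (T₂/T₁)^(2/3) = 6.422.
a₂ = 2546 × 6.422 = 16350 km.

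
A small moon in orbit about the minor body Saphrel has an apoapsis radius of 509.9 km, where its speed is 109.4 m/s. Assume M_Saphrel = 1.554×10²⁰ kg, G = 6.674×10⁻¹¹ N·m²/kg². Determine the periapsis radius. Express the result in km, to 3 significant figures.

periapsis radius ≈ 213 km

μ = GM = 6.674×10⁻¹¹ × 1.554×10²⁰ = 1.037×10¹⁰ m³/s².
r_a = 5.099×10⁵ m.
Specific energy ε = v²/2 − μ/r = -1.436×10⁴ J/kg, so a = −μ/(2ε) = 3.612×10⁵ m.
The apsides satisfy r_p + r_a = 2a, so the periapsis radius is 2a − r_a = 2.125×10⁵ m = 212.55 km.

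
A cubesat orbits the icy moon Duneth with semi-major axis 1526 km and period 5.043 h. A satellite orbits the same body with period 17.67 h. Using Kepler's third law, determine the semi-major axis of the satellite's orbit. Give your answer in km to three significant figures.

a₂ ≈ 3520 km

Kepler's third law: a³ ∝ T², so a₂ = a₁ (T₂/T₁)^(2/3).
T₂/T₁ = 3.504, (T₂/T₁)^(2/3) = 2.307.
a₂ = 1526 × 2.307 = 3520 km.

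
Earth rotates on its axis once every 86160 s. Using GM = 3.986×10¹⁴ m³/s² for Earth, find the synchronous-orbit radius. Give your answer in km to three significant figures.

r_sync ≈ 42200 km

A synchronous orbit has period T, so by Kepler's third law a = (μT²/4π²)^(1/3).
μT²/4π² = 3.986×10¹⁴ × (8.616×10⁴)² / 39.48 = 7.495×10²² m³.
a = 4.216×10⁷ m = 42163 km.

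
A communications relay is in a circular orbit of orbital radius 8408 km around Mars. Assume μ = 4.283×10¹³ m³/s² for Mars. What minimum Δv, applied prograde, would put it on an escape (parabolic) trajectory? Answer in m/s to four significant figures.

r = 8408 km = 8.408×10⁶ m.
Circular speed v_c = √(μ/r) = 2257 m/s.
Escape speed v_esc = √(2μ/r) = √2 × v_c = 3192 m/s.
Δv = v_esc − v_c = 934.9 m/s.

Δv ≈ 934.9 m/s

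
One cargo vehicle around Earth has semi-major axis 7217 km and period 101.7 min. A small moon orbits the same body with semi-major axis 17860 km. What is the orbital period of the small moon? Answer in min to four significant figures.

T₂ ≈ 395.9 min

Kepler's third law: T² ∝ a³, so T₂ = T₁ (a₂/a₁)^(3/2).
a₂/a₁ = 2.475, (a₂/a₁)^(3/2) = 3.893.
T₂ = 101.7 × 3.893 = 395.9 min.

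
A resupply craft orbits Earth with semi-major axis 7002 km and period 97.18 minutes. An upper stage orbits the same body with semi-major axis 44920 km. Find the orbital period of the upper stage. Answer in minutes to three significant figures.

Kepler's third law: T² ∝ a³, so T₂ = T₁ (a₂/a₁)^(3/2).
a₂/a₁ = 6.415, (a₂/a₁)^(3/2) = 16.25.
T₂ = 97.18 × 16.25 = 1579 minutes.

T₂ ≈ 1580 minutes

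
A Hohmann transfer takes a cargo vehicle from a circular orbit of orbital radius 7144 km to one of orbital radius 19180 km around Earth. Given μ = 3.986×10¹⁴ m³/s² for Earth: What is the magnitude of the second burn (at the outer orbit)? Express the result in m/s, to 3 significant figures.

r₁ = 7144 km = 7.144×10⁶ m.
r₂ = 19180 km = 1.918×10⁷ m.
Transfer ellipse a_t = (r₁ + r₂)/2 = 1.316×10⁷ m.
At r₁: circular v_c1 = √(μ/r₁) = 7470 m/s; transfer-perigee v_p = √[μ(2/r₁ − 1/a_t)] = 9017 m/s.
At r₂: circular v_c2 = √(μ/r₂) = 4559 m/s; transfer-apogee v_a = √[μ(2/r₂ − 1/a_t)] = 3359 m/s.
Δv₂ = v_c2 − v_a = 1200 m/s.

Δv ≈ 1200 m/s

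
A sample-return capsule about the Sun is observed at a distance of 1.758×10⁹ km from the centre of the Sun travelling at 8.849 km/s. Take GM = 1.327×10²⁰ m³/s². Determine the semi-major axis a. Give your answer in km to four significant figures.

r = 1.758×10¹² m.
Specific orbital energy ε = v²/2 − μ/r = (8849)²/2 − 1.327×10²⁰/1.758×10¹² = -3.633×10⁷ J/kg.
Since ε = −μ/(2a), a = −μ/(2ε) = 1.826×10¹² m = 1.8263×10⁹ km.

a ≈ 1.826×10⁹ km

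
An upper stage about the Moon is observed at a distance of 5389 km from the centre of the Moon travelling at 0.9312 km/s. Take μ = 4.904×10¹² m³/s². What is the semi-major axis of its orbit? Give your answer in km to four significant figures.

a ≈ 5147 km

r = 5.389×10⁶ m.
Specific orbital energy ε = v²/2 − μ/r = (931.2)²/2 − 4.904×10¹²/5.389×10⁶ = -4.764×10⁵ J/kg.
Since ε = −μ/(2a), a = −μ/(2ε) = 5.147×10⁶ m = 5146.6 km.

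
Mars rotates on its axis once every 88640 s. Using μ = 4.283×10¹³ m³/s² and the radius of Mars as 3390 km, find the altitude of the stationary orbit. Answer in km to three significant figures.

A synchronous orbit has period T, so by Kepler's third law a = (μT²/4π²)^(1/3).
μT²/4π² = 4.283×10¹³ × (8.864×10⁴)² / 39.48 = 8.524×10²¹ m³.
a = 2.043×10⁷ m = 20428 km.
Altitude h = a − R = 20428 − 3390 = 17038 km.

h_sync ≈ 17000 km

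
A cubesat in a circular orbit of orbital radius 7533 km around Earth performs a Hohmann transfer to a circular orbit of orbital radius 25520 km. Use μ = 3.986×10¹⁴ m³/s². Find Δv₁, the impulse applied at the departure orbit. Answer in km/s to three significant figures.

Δv ≈ 1.77 km/s

r₁ = 7533 km = 7.533×10⁶ m.
r₂ = 25520 km = 2.552×10⁷ m.
Transfer ellipse a_t = (r₁ + r₂)/2 = 1.653×10⁷ m.
At r₁: circular v_c1 = √(μ/r₁) = 7274 m/s; transfer-perigee v_p = √[μ(2/r₁ − 1/a_t)] = 9039 m/s.
Δv₁ = v_p − v_c1 = 1765 m/s.
= 1.765 km/s.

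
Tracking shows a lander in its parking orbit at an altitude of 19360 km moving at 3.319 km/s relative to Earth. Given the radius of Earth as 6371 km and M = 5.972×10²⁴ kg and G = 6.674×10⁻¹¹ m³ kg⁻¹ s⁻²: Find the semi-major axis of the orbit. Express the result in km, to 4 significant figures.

μ = GM = 6.674×10⁻¹¹ × 5.972×10²⁴ = 3.986×10¹⁴ m³/s².
r = 6371 + 19360 = 25731 km = 2.573×10⁷ m.
Vis-viva rearranged: 1/a = 2/r − v²/μ = 7.773×10⁻⁸ − 2.764×10⁻⁸ = 5.009×10⁻⁸ m⁻¹.
a = 1.996×10⁷ m = 19964 km.

a ≈ 19960 km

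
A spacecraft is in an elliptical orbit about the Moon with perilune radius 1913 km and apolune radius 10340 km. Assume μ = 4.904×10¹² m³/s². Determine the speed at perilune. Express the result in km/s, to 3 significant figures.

v ≈ 2.08 km/s

Semi-major axis a = (r_p + r_a)/2 = 6126.5 km = 6.126×10⁶ m.
Vis-viva: v² = μ(2/r − 1/a) = 4.904×10¹² × (1.045×10⁻⁶ − 1.632×10⁻⁷) = 4.327×10⁶ m²/s².
v = 2080 m/s = 2.080 km/s.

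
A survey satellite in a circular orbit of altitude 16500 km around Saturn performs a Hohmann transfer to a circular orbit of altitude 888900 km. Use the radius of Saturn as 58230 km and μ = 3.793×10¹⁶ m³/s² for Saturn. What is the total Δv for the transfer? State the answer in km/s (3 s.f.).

r₁ = 58230 + 16500 = 74730 km = 7.4730×10⁷ m.
r₂ = 58230 + 888900 = 947130 km = 9.4713×10⁸ m.
Transfer ellipse a_t = (r₁ + r₂)/2 = 5.109×10⁸ m.
At r₁: circular v_c1 = √(μ/r₁) = 22530 m/s; transfer-perikrone v_p = √[μ(2/r₁ − 1/a_t)] = 30670 m/s.
Δv₁ = v_p − v_c1 = 8145 m/s.
At r₂: circular v_c2 = √(μ/r₂) = 6328 m/s; transfer-apokrone v_a = √[μ(2/r₂ − 1/a_t)] = 2420 m/s.
Δv₂ = v_c2 − v_a = 3908 m/s.
Total Δv = Δv₁ + Δv₂ = 12050 m/s = 12.05 km/s.

Δv_total ≈ 12.1 km/s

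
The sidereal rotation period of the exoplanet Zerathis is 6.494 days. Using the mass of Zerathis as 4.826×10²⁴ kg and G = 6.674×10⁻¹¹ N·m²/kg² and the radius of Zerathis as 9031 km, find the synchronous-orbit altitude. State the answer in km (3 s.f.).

h_sync ≈ 1.28×10⁵ km

μ = GM = 6.674×10⁻¹¹ × 4.826×10²⁴ = 3.221×10¹⁴ m³/s².
T = 6.494 days = 5.611×10⁵ s.
A synchronous orbit has period T, so by Kepler's third law a = (μT²/4π²)^(1/3).
μT²/4π² = 3.221×10¹⁴ × (5.611×10⁵)² / 39.48 = 2.568×10²⁴ m³.
a = 1.369×10⁸ m = 1.3695×10⁵ km.
Altitude h = a − R = 1.3695×10⁵ − 9031 = 1.2792×10⁵ km.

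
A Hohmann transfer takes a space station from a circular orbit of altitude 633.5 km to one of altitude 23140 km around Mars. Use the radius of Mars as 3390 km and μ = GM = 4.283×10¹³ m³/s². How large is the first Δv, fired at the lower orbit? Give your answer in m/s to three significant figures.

Δv ≈ 1040 m/s

r₁ = 3390 + 633.5 = 4023.5 km = 4.0235×10⁶ m.
r₂ = 3390 + 23140 = 26530 km = 2.6530×10⁷ m.
Transfer ellipse a_t = (r₁ + r₂)/2 = 1.528×10⁷ m.
At r₁: circular v_c1 = √(μ/r₁) = 3263 m/s; transfer-periapsis v_p = √[μ(2/r₁ − 1/a_t)] = 4300 m/s.
Δv₁ = v_p − v_c1 = 1037 m/s.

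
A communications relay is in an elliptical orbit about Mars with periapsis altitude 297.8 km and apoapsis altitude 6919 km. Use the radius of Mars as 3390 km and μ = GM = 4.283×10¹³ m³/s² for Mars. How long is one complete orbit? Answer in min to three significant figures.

r_p = 3390 + 297.8 = 3687.8 km = 3.6878×10⁶ m.
r_a = 3390 + 6919 = 10309 km = 1.0309×10⁷ m.
Semi-major axis a = (r_p + r_a)/2 = (3687.8 + 10309)/2 = 6998.4 km = 6.998×10⁶ m.
By Kepler's third law T = 2π√(a³/μ) = 2π × 2.829×10³ = 1.777×10⁴ s.
= 296.2 min.

T ≈ 296 min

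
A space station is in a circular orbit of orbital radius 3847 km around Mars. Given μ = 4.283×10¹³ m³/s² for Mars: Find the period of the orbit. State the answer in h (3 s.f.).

r = 3847 km = 3.847×10⁶ m.
Kepler's third law: T = 2π√(r³/μ) = 2π√((3.847×10⁶)³ / 4.283×10¹³).
r³/μ = 1.329×10⁶ s², so T = 2π × 1.153×10³ = 7.244×10³ s.
Converting: 7.244×10³ s ÷ 3600 = 2.012 h.

T ≈ 2.01 h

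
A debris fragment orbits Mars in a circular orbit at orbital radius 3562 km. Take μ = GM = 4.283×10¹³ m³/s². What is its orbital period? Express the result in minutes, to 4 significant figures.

T ≈ 107.6 minutes

r = 3562 km = 3.562×10⁶ m.
Kepler's third law: T = 2π√(r³/μ) = 2π√((3.562×10⁶)³ / 4.283×10¹³).
r³/μ = 1.055×10⁶ s², so T = 2π × 1.027×10³ = 6.454×10³ s.
Converting: 6.454×10³ s ÷ 60.00 = 107.6 minutes.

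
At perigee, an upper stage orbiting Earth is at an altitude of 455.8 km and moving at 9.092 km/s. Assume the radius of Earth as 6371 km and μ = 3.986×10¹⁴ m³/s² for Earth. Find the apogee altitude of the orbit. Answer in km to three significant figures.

r_p = 6371 + 455.8 = 6826.8 km = 6.827×10⁶ m.
Specific energy ε = v²/2 − μ/r = -1.706×10⁷ J/kg, so a = −μ/(2ε) = 1.169×10⁷ m.
The apsides satisfy r_p + r_a = 2a, so the apogee radius is 2a − r_p = 1.654×10⁷ m = 16544 km.
Apogee altitude = 16544 − 6371 = 10173 km.

apogee altitude ≈ 10200 km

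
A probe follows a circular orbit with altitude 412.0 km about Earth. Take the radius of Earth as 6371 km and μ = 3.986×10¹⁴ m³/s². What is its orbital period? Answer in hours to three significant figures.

r = 6371 + 412.0 = 6783.0 km = 6.7830×10⁶ m.
Kepler's third law: T = 2π√(r³/μ) = 2π√((6.783×10⁶)³ / 3.986×10¹⁴).
r³/μ = 7.829×10⁵ s², so T = 2π × 8.848×10² = 5.560×10³ s.
Converting: 5.560×10³ s ÷ 3600 = 1.544 hours.

T ≈ 1.54 hours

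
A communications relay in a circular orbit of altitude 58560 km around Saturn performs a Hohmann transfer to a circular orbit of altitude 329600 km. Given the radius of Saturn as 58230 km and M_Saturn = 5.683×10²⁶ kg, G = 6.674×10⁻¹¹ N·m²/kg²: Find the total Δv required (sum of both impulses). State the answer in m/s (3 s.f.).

Δv_total ≈ 7480 m/s

μ = GM = 6.674×10⁻¹¹ × 5.683×10²⁶ = 3.793×10¹⁶ m³/s².
r₁ = 58230 + 58560 = 116790 km = 1.1679×10⁸ m.
r₂ = 58230 + 329600 = 387830 km = 3.8783×10⁸ m.
Transfer ellipse a_t = (r₁ + r₂)/2 = 2.523×10⁸ m.
At r₁: circular v_c1 = √(μ/r₁) = 18020 m/s; transfer-perikrone v_p = √[μ(2/r₁ − 1/a_t)] = 22340 m/s.
Δv₁ = v_p − v_c1 = 4322 m/s.
At r₂: circular v_c2 = √(μ/r₂) = 9889 m/s; transfer-apokrone v_a = √[μ(2/r₂ − 1/a_t)] = 6728 m/s.
Δv₂ = v_c2 − v_a = 3161 m/s.
Total Δv = Δv₁ + Δv₂ = 7483 m/s.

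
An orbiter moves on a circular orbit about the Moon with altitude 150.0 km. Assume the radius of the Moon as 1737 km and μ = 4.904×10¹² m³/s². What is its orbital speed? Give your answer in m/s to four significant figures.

r = 1737 + 150.0 = 1887.0 km = 1.8870×10⁶ m.
For a circular orbit v = √(μ/r) = √(4.904×10¹² / 1.887×10⁶) = √(2.599×10⁶) = 1612 m/s.

v ≈ 1612 m/s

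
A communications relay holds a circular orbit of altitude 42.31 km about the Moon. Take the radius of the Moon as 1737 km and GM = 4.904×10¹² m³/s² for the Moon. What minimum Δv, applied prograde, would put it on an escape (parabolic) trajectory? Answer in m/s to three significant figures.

r = 1737 + 42.31 = 1779.3 km = 1.7793×10⁶ m.
Circular speed v_c = √(μ/r) = 1660 m/s.
Escape speed v_esc = √(2μ/r) = √2 × v_c = 2348 m/s.
Δv = v_esc − v_c = 687.7 m/s.

Δv ≈ 688 m/s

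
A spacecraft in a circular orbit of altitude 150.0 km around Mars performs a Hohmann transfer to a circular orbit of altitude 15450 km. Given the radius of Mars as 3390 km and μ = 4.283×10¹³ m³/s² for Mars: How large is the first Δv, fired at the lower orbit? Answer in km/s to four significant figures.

Δv ≈ 1.035 km/s

r₁ = 3390 + 150.0 = 3540.0 km = 3.5400×10⁶ m.
r₂ = 3390 + 15450 = 18840 km = 1.8840×10⁷ m.
Transfer ellipse a_t = (r₁ + r₂)/2 = 1.119×10⁷ m.
At r₁: circular v_c1 = √(μ/r₁) = 3478 m/s; transfer-periapsis v_p = √[μ(2/r₁ − 1/a_t)] = 4513 m/s.
Δv₁ = v_p − v_c1 = 1035 m/s.
= 1.035 km/s.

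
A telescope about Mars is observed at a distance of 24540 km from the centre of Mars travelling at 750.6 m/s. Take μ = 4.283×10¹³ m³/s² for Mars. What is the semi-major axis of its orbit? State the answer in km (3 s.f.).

r = 2.454×10⁷ m.
Specific orbital energy ε = v²/2 − μ/r = (750.6)²/2 − 4.283×10¹³/2.454×10⁷ = -1.464×10⁶ J/kg.
Since ε = −μ/(2a), a = −μ/(2ε) = 1.463×10⁷ m = 14632 km.

a ≈ 14600 km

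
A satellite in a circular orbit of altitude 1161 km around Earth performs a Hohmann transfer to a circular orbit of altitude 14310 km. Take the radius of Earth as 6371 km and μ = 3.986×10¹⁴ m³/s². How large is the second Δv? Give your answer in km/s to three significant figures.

Δv ≈ 1.18 km/s

r₁ = 6371 + 1161 = 7532.0 km = 7.5320×10⁶ m.
r₂ = 6371 + 14310 = 20681 km = 2.0681×10⁷ m.
Transfer ellipse a_t = (r₁ + r₂)/2 = 1.411×10⁷ m.
At r₁: circular v_c1 = √(μ/r₁) = 7275 m/s; transfer-perigee v_p = √[μ(2/r₁ − 1/a_t)] = 8808 m/s.
At r₂: circular v_c2 = √(μ/r₂) = 4390 m/s; transfer-apogee v_a = √[μ(2/r₂ − 1/a_t)] = 3208 m/s.
Δv₂ = v_c2 − v_a = 1182 m/s.
= 1.182 km/s.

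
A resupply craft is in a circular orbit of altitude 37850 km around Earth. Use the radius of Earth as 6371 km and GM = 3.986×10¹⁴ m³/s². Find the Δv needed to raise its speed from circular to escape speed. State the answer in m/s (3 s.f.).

Δv ≈ 1240 m/s

r = 6371 + 37850 = 44221 km = 4.4221×10⁷ m.
Circular speed v_c = √(μ/r) = 3002 m/s.
Escape speed v_esc = √(2μ/r) = √2 × v_c = 4246 m/s.
Δv = v_esc − v_c = 1244 m/s.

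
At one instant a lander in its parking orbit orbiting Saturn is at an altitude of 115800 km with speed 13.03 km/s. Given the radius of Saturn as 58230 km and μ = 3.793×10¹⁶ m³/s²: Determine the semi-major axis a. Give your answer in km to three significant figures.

a ≈ 1.43×10⁵ km

r = 58230 + 115800 = 1.7403×10⁵ km = 1.740×10⁸ m.
Specific orbital energy ε = v²/2 − μ/r = (13030)²/2 − 3.793×10¹⁶/1.740×10⁸ = -1.331×10⁸ J/kg.
Since ε = −μ/(2a), a = −μ/(2ε) = 1.425×10⁸ m = 1.4253×10⁵ km.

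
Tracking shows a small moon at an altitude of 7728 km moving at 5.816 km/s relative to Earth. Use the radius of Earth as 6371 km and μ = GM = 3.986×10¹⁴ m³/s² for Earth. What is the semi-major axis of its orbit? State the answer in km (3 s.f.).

r = 6371 + 7728 = 14099 km = 1.410×10⁷ m.
Specific orbital energy ε = v²/2 − μ/r = (5816)²/2 − 3.986×10¹⁴/1.410×10⁷ = -1.136×10⁷ J/kg.
Since ε = −μ/(2a), a = −μ/(2ε) = 1.755×10⁷ m = 17546 km.

a ≈ 17500 km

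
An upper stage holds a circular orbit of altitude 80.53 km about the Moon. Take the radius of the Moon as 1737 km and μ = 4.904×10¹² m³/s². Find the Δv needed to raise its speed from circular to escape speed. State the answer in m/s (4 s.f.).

Δv ≈ 680.4 m/s

r = 1737 + 80.53 = 1817.5 km = 1.8175×10⁶ m.
Circular speed v_c = √(μ/r) = 1643 m/s.
Escape speed v_esc = √(2μ/r) = √2 × v_c = 2323 m/s.
Δv = v_esc − v_c = 680.4 m/s.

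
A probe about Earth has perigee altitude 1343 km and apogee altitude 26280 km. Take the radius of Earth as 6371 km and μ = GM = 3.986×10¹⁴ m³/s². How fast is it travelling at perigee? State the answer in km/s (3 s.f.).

v ≈ 9.14 km/s

r_p = 6371 + 1343 = 7714.0 km = 7.7140×10⁶ m.
r_a = 6371 + 26280 = 32651 km = 3.2651×10⁷ m.
Semi-major axis a = (r_p + r_a)/2 = 20182 km = 2.018×10⁷ m.
Vis-viva: v² = μ(2/r − 1/a) = 3.986×10¹⁴ × (2.593×10⁻⁷ − 4.955×10⁻⁸) = 8.359×10⁷ m²/s².
v = 9143 m/s = 9.143 km/s.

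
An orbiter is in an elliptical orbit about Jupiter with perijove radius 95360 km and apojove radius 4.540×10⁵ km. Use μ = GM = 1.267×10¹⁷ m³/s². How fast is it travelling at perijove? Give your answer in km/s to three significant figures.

Semi-major axis a = (r_p + r_a)/2 = 2.7468×10⁵ km = 2.747×10⁸ m.
Vis-viva: v² = μ(2/r − 1/a) = 1.267×10¹⁷ × (2.097×10⁻⁸ − 3.641×10⁻⁹) = 2.196×10⁹ m²/s².
v = 46860 m/s = 46.86 km/s.

v ≈ 46.9 km/s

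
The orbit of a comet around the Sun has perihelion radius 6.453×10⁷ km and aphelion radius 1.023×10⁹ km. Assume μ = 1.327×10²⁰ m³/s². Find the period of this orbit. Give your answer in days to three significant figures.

Semi-major axis a = (r_p + r_a)/2 = (6.4530×10⁷ + 1.0230×10⁹)/2 = 5.4376×10⁸ km = 5.438×10¹¹ m.
By Kepler's third law T = 2π√(a³/μ) = 2π × 3.481×10⁷ = 2.187×10⁸ s.
= 2531 days.

T ≈ 2530 days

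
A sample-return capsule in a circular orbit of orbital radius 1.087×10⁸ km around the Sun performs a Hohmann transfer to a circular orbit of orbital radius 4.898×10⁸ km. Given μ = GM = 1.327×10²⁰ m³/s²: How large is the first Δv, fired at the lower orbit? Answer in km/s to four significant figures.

Δv ≈ 9.761 km/s

r₁ = 1.087×10⁸ km = 1.087×10¹¹ m.
r₂ = 4.898×10⁸ km = 4.898×10¹¹ m.
Transfer ellipse a_t = (r₁ + r₂)/2 = 2.992×10¹¹ m.
At r₁: circular v_c1 = √(μ/r₁) = 34940 m/s; transfer-perihelion v_p = √[μ(2/r₁ − 1/a_t)] = 44700 m/s.
Δv₁ = v_p − v_c1 = 9761 m/s.
= 9.761 km/s.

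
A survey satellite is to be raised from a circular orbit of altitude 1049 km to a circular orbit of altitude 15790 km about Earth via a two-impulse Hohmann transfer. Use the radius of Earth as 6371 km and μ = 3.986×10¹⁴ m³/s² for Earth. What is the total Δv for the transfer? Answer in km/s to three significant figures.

Δv_total ≈ 2.88 km/s

r₁ = 6371 + 1049 = 7420.0 km = 7.4200×10⁶ m.
r₂ = 6371 + 15790 = 22161 km = 2.2161×10⁷ m.
Transfer ellipse a_t = (r₁ + r₂)/2 = 1.479×10⁷ m.
At r₁: circular v_c1 = √(μ/r₁) = 7329 m/s; transfer-perigee v_p = √[μ(2/r₁ − 1/a_t)] = 8972 m/s.
Δv₁ = v_p − v_c1 = 1642 m/s.
At r₂: circular v_c2 = √(μ/r₂) = 4241 m/s; transfer-apogee v_a = √[μ(2/r₂ − 1/a_t)] = 3004 m/s.
Δv₂ = v_c2 − v_a = 1237 m/s.
Total Δv = Δv₁ + Δv₂ = 2879 m/s = 2.879 km/s.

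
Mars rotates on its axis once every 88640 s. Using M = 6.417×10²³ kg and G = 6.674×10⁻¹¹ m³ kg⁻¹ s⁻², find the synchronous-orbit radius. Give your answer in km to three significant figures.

μ = GM = 6.674×10⁻¹¹ × 6.417×10²³ = 4.283×10¹³ m³/s².
A synchronous orbit has period T, so by Kepler's third law a = (μT²/4π²)^(1/3).
μT²/4π² = 4.283×10¹³ × (8.864×10⁴)² / 39.48 = 8.524×10²¹ m³.
a = 2.043×10⁷ m = 20427 km.

r_sync ≈ 20400 km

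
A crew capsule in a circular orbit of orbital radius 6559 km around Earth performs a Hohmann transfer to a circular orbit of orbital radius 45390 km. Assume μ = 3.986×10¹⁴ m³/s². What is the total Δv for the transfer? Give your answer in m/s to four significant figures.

r₁ = 6559 km = 6.559×10⁶ m.
r₂ = 45390 km = 4.539×10⁷ m.
Transfer ellipse a_t = (r₁ + r₂)/2 = 2.597×10⁷ m.
At r₁: circular v_c1 = √(μ/r₁) = 7796 m/s; transfer-perigee v_p = √[μ(2/r₁ − 1/a_t)] = 10310 m/s.
Δv₁ = v_p − v_c1 = 2510 m/s.
At r₂: circular v_c2 = √(μ/r₂) = 2963 m/s; transfer-apogee v_a = √[μ(2/r₂ − 1/a_t)] = 1489 m/s.
Δv₂ = v_c2 − v_a = 1474 m/s.
Total Δv = Δv₁ + Δv₂ = 3984 m/s.

Δv_total ≈ 3984 m/s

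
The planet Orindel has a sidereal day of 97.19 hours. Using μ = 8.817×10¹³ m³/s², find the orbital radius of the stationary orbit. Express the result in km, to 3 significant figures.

T = 97.19 hours = 3.499×10⁵ s.
A synchronous orbit has period T, so by Kepler's third law a = (μT²/4π²)^(1/3).
μT²/4π² = 8.817×10¹³ × (3.499×10⁵)² / 39.48 = 2.734×10²³ m³.
a = 6.490×10⁷ m = 64904 km.

r_sync ≈ 64900 km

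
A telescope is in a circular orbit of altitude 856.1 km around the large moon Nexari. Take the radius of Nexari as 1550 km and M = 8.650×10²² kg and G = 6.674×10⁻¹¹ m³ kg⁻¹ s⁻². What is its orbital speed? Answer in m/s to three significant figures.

v ≈ 1550 m/s

μ = GM = 6.674×10⁻¹¹ × 8.650×10²² = 5.773×10¹² m³/s².
r = 1550 + 856.1 = 2406.1 km = 2.4061×10⁶ m.
For a circular orbit v = √(μ/r) = √(5.773×10¹² / 2.406×10⁶) = √(2.399×10⁶) = 1549 m/s.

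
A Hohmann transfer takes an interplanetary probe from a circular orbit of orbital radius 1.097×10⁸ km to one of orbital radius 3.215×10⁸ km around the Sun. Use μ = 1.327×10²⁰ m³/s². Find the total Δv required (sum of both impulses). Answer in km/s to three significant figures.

Δv_total ≈ 13.5 km/s

r₁ = 1.097×10⁸ km = 1.097×10¹¹ m.
r₂ = 3.215×10⁸ km = 3.215×10¹¹ m.
Transfer ellipse a_t = (r₁ + r₂)/2 = 2.156×10¹¹ m.
At r₁: circular v_c1 = √(μ/r₁) = 34780 m/s; transfer-perihelion v_p = √[μ(2/r₁ − 1/a_t)] = 42470 m/s.
Δv₁ = v_p − v_c1 = 7691 m/s.
At r₂: circular v_c2 = √(μ/r₂) = 20320 m/s; transfer-aphelion v_a = √[μ(2/r₂ − 1/a_t)] = 14490 m/s.
Δv₂ = v_c2 − v_a = 5824 m/s.
Total Δv = Δv₁ + Δv₂ = 13520 m/s = 13.52 km/s.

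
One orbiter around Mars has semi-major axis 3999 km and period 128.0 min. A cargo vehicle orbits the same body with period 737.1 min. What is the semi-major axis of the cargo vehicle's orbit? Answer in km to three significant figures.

a₂ ≈ 12800 km

Kepler's third law: a³ ∝ T², so a₂ = a₁ (T₂/T₁)^(2/3).
T₂/T₁ = 5.759, (T₂/T₁)^(2/3) = 3.213.
a₂ = 3999 × 3.213 = 12850 km.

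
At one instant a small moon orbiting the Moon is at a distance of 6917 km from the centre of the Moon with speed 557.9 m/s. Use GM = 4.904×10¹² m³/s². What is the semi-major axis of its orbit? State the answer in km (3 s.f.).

r = 6.917×10⁶ m.
Vis-viva rearranged: 1/a = 2/r − v²/μ = 2.891×10⁻⁷ − 6.347×10⁻⁸ = 2.257×10⁻⁷ m⁻¹.
a = 4.431×10⁶ m = 4431.2 km.

a ≈ 4430 km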